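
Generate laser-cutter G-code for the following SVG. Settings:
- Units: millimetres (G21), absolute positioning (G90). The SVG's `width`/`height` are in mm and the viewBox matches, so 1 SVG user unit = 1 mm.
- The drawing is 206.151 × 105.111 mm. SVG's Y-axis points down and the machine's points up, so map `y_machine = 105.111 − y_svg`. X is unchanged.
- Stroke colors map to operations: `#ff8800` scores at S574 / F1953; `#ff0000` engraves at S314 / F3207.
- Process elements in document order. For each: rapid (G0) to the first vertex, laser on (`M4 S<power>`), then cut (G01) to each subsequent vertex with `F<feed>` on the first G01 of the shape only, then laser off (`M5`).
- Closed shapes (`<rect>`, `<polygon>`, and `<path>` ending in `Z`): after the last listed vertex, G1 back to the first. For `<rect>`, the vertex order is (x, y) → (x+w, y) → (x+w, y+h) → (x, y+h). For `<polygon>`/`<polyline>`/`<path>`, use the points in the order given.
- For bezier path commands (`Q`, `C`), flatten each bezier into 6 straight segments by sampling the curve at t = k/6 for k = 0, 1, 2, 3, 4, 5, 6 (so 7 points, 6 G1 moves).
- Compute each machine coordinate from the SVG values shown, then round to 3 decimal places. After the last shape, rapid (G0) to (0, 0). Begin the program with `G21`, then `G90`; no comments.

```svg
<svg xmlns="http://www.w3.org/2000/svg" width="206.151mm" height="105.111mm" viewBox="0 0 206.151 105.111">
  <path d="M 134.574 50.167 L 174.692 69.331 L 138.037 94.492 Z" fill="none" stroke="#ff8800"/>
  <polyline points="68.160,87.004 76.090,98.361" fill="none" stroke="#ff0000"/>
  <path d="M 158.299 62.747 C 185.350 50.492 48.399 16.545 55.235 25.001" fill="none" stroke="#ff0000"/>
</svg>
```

1 u = 1 mm; y_m = 105.111 − y.

[1] `<path>` regular polygon, #ff8800→score S574 F1953: (134.574,54.944) → (174.692,35.780) → (138.037,10.619) → (134.574,54.944) (closed)

[2] `<polyline>` line segment, #ff0000→engrave S314 F3207: (68.160,18.107) → (76.090,6.750)

[3] `<path>` cubic bezier, #ff0000→engrave S314 F3207: (158.299,42.364) → (159.583,50.002) → (142.082,59.476) → (114.348,69.004) → (84.928,76.806) → (62.374,81.101) → (55.235,80.110)

G21
G90
G0 X134.574 Y54.944
M4 S574
G01 X174.692 Y35.780 F1953
G01 X138.037 Y10.619
G01 X134.574 Y54.944
M5
G0 X68.160 Y18.107
M4 S314
G01 X76.090 Y6.750 F3207
M5
G0 X158.299 Y42.364
M4 S314
G01 X159.583 Y50.002 F3207
G01 X142.082 Y59.476
G01 X114.348 Y69.004
G01 X84.928 Y76.806
G01 X62.374 Y81.101
G01 X55.235 Y80.110
M5
G0 X0.000 Y0.000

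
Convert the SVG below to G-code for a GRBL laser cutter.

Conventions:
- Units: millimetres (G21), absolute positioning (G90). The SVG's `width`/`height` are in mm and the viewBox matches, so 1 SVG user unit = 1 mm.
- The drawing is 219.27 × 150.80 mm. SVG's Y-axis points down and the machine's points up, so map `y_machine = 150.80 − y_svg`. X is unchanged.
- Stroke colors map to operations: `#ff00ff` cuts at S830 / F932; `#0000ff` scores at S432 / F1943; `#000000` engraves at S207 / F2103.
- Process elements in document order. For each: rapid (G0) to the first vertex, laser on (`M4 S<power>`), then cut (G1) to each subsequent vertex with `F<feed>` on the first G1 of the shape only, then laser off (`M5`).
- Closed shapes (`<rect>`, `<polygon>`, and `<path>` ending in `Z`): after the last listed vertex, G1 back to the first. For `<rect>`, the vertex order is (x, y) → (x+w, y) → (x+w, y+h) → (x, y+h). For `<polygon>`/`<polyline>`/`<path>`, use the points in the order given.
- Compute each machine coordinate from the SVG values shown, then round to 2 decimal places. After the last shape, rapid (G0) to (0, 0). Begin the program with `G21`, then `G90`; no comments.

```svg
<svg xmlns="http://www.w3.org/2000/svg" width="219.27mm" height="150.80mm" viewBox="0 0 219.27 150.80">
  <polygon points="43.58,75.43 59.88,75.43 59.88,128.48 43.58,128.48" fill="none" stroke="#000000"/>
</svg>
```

G21
G90
G0 X43.58 Y75.37
M4 S207
G1 X59.88 Y75.37 F2103
G1 X59.88 Y22.32
G1 X43.58 Y22.32
G1 X43.58 Y75.37
M5
G0 X0.00 Y0.00

viewBox `0 0 219.27 150.80` with mm width/height → 1 unit = 1 mm. Flip: y_m = 150.80 − y_svg.

**Shape 1** — `<polygon>` rectangle, stroke `#000000` → engrave (S207, F2103). Machine vertices: (43.58,75.37) → (59.88,75.37) → (59.88,22.32) → (43.58,22.32) → (43.58,75.37). Closed: final G1 returns to the first vertex.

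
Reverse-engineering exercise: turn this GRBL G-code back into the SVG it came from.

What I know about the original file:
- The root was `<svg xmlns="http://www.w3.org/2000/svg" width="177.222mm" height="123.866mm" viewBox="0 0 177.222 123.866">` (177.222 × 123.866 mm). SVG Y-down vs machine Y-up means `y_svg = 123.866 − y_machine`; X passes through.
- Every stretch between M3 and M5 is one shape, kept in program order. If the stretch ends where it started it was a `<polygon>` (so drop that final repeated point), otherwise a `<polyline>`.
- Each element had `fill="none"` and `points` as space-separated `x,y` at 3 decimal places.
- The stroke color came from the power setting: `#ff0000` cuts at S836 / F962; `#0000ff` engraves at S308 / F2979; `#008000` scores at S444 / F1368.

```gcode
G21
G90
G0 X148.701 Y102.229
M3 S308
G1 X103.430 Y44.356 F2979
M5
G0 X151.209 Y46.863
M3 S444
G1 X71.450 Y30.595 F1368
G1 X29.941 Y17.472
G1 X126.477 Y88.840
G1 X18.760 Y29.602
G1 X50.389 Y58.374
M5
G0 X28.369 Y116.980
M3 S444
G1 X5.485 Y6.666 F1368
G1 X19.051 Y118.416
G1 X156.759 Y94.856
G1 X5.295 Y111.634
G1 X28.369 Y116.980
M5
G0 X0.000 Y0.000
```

<svg xmlns="http://www.w3.org/2000/svg" width="177.222mm" height="123.866mm" viewBox="0 0 177.222 123.866">
  <polyline points="148.701,21.637 103.430,79.510" fill="none" stroke="#0000ff"/>
  <polyline points="151.209,77.003 71.450,93.271 29.941,106.394 126.477,35.026 18.760,94.264 50.389,65.492" fill="none" stroke="#008000"/>
  <polygon points="28.369,6.886 5.485,117.200 19.051,5.450 156.759,29.010 5.295,12.232" fill="none" stroke="#008000"/>
</svg>

Each laser-on run becomes one SVG element. Flip Y back into SVG space with y_svg = 123.866 − y_machine.

Run 1: S308 ⇒ engrave layer `#0000ff`. The run is open, so emit a `<polyline>` with points (Y-flipped): 148.701,21.637 103.430,79.510.

Run 2: the run's S444 means `#008000` (score). The run is open, so emit a `<polyline>` with points (Y-flipped): 151.209,77.003 71.450,93.271 29.941,106.394 126.477,35.026 18.760,94.264 50.389,65.492.

Run 3: S444 ⇒ score layer `#008000`. The run returns to its start, so emit a `<polygon>` with points (Y-flipped): 28.369,6.886 5.485,117.200 19.051,5.450 156.759,29.010 5.295,12.232.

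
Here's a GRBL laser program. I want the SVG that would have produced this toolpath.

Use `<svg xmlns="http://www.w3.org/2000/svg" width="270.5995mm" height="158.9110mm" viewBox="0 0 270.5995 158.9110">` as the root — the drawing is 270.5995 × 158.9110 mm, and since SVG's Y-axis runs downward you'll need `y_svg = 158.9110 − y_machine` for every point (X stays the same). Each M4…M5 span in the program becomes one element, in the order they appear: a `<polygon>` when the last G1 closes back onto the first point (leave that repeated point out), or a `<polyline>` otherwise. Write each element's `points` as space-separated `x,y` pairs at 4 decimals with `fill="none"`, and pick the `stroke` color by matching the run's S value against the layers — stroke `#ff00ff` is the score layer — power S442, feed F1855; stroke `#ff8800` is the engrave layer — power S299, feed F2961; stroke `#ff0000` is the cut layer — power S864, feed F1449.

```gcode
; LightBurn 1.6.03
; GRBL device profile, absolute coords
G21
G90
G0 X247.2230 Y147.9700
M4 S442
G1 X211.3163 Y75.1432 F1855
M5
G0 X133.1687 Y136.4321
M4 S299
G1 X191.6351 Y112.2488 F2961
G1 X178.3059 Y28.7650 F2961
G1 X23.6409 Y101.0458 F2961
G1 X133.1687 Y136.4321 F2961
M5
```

Each laser-on run becomes one SVG element. Flip Y back into SVG space with y_svg = 158.9110 − y_machine.

Run 1: power S442 maps to stroke `#ff00ff` (score). The run is open, so emit a `<polyline>` with points (Y-flipped): 247.2230,10.9410 211.3163,83.7678.

Run 2: S299 ⇒ engrave layer `#ff8800`. The run returns to its start, so emit a `<polygon>` with points (Y-flipped): 133.1687,22.4789 191.6351,46.6622 178.3059,130.1460 23.6409,57.8652.

<svg xmlns="http://www.w3.org/2000/svg" width="270.5995mm" height="158.9110mm" viewBox="0 0 270.5995 158.9110">
  <polyline points="247.2230,10.9410 211.3163,83.7678" fill="none" stroke="#ff00ff"/>
  <polygon points="133.1687,22.4789 191.6351,46.6622 178.3059,130.1460 23.6409,57.8652" fill="none" stroke="#ff8800"/>
</svg>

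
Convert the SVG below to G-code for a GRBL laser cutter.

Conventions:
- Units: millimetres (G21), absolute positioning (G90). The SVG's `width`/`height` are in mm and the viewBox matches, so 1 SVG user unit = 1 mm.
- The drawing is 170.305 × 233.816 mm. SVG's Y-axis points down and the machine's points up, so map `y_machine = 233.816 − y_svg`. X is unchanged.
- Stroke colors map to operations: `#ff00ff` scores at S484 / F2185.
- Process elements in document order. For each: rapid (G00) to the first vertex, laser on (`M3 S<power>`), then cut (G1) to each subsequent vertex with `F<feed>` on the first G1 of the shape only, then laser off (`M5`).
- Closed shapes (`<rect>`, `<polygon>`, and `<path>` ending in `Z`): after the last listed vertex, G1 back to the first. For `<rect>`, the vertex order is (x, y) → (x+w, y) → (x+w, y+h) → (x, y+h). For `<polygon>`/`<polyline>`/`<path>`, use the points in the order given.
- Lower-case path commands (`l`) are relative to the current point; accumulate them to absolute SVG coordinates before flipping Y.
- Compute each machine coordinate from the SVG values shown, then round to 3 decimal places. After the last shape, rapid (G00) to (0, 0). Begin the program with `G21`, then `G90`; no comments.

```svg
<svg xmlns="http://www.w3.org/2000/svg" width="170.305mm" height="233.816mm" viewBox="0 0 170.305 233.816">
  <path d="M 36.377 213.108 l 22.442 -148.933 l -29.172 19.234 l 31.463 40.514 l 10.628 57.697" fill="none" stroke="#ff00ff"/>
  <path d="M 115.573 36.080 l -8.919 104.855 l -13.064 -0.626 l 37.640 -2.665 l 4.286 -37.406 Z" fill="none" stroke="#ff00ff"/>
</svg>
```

Since the viewBox matches the mm dimensions, user units are millimetres directly. The only transform is the Y-flip y_m = 233.816 − y_svg.

Shape 1 is a open polyline drawn with `<path>`. Its stroke #ff00ff means score at S484, F2185. After flipping Y the toolpath is (36.377,20.708) → (58.819,169.641) → (29.647,150.407) → (61.110,109.893) → (71.738,52.196).

Shape 2 is a closed polygon drawn with `<path>`. Its stroke #ff00ff means score at S484, F2185. After flipping Y the toolpath is (115.573,197.736) → (106.654,92.881) → (93.590,93.507) → (131.230,96.172) → (135.516,133.578) → (115.573,197.736), returning to the start.

G21
G90
G00 X36.377 Y20.708
M3 S484
G1 X58.819 Y169.641 F2185
G1 X29.647 Y150.407
G1 X61.110 Y109.893
G1 X71.738 Y52.196
M5
G00 X115.573 Y197.736
M3 S484
G1 X106.654 Y92.881 F2185
G1 X93.590 Y93.507
G1 X131.230 Y96.172
G1 X135.516 Y133.578
G1 X115.573 Y197.736
M5
G00 X0.000 Y0.000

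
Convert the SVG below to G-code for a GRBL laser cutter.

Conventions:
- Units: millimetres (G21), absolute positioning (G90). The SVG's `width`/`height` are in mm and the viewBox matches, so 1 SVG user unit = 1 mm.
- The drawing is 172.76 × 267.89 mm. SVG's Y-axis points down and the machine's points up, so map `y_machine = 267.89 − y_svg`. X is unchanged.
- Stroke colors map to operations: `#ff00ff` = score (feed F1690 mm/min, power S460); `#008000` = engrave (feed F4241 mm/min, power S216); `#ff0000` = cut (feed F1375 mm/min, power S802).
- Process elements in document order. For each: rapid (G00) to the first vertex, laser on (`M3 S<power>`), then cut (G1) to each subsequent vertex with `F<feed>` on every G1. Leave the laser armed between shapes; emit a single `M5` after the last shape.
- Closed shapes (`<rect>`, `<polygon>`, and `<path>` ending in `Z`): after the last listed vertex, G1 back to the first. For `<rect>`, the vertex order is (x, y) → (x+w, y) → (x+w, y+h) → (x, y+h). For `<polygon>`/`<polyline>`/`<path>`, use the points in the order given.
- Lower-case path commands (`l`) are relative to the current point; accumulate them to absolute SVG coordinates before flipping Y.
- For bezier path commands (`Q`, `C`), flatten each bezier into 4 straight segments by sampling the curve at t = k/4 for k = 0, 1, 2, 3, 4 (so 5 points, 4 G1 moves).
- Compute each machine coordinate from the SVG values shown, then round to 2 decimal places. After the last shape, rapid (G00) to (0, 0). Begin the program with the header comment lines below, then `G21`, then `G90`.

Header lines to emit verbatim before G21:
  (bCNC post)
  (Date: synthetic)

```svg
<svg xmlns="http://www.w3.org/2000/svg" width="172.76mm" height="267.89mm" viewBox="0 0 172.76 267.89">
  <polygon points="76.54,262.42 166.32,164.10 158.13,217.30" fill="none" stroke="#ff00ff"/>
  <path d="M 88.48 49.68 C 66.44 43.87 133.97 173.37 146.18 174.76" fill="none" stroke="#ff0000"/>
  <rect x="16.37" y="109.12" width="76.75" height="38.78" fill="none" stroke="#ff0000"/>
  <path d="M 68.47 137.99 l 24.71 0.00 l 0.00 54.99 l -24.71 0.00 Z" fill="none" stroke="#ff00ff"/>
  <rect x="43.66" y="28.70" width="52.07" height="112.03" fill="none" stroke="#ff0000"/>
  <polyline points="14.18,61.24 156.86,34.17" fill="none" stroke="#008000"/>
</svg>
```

(bCNC post)
(Date: synthetic)
G21
G90
G00 X76.54 Y5.47
M3 S460
G1 X166.32 Y103.79 F1690
G1 X158.13 Y50.59 F1690
G1 X76.54 Y5.47 F1690
G00 X88.48 Y218.21
M3 S802
G1 X86.48 Y201.31 F1375
G1 X104.49 Y158.37 F1375
G1 X128.91 Y114.08 F1375
G1 X146.18 Y93.13 F1375
G00 X16.37 Y158.77
M3 S802
G1 X93.12 Y158.77 F1375
G1 X93.12 Y119.99 F1375
G1 X16.37 Y119.99 F1375
G1 X16.37 Y158.77 F1375
G00 X68.47 Y129.90
M3 S460
G1 X93.18 Y129.90 F1690
G1 X93.18 Y74.91 F1690
G1 X68.47 Y74.91 F1690
G1 X68.47 Y129.90 F1690
G00 X43.66 Y239.19
M3 S802
G1 X95.73 Y239.19 F1375
G1 X95.73 Y127.16 F1375
G1 X43.66 Y127.16 F1375
G1 X43.66 Y239.19 F1375
G00 X14.18 Y206.65
M3 S216
G1 X156.86 Y233.72 F4241
M5
G00 X0.00 Y0.00

1 u = 1 mm; y_m = 267.89 − y.

[1] `<polygon>` closed polygon, #ff00ff→score S460 F1690: (76.54,5.47) → (166.32,103.79) → (158.13,50.59) → (76.54,5.47) (closed)

[2] `<path>` cubic bezier, #ff0000→cut S802 F1375: (88.48,218.21) → (86.48,201.31) → (104.49,158.37) → (128.91,114.08) → (146.18,93.13)

[3] `<rect>` rectangle, #ff0000→cut S802 F1375: (16.37,158.77) → (93.12,158.77) → (93.12,119.99) → (16.37,119.99) → (16.37,158.77) (closed)

[4] `<path>` rectangle, #ff00ff→score S460 F1690: (68.47,129.90) → (93.18,129.90) → (93.18,74.91) → (68.47,74.91) → (68.47,129.90) (closed)

[5] `<rect>` rectangle, #ff0000→cut S802 F1375: (43.66,239.19) → (95.73,239.19) → (95.73,127.16) → (43.66,127.16) → (43.66,239.19) (closed)

[6] `<polyline>` line segment, #008000→engrave S216 F4241: (14.18,206.65) → (156.86,233.72)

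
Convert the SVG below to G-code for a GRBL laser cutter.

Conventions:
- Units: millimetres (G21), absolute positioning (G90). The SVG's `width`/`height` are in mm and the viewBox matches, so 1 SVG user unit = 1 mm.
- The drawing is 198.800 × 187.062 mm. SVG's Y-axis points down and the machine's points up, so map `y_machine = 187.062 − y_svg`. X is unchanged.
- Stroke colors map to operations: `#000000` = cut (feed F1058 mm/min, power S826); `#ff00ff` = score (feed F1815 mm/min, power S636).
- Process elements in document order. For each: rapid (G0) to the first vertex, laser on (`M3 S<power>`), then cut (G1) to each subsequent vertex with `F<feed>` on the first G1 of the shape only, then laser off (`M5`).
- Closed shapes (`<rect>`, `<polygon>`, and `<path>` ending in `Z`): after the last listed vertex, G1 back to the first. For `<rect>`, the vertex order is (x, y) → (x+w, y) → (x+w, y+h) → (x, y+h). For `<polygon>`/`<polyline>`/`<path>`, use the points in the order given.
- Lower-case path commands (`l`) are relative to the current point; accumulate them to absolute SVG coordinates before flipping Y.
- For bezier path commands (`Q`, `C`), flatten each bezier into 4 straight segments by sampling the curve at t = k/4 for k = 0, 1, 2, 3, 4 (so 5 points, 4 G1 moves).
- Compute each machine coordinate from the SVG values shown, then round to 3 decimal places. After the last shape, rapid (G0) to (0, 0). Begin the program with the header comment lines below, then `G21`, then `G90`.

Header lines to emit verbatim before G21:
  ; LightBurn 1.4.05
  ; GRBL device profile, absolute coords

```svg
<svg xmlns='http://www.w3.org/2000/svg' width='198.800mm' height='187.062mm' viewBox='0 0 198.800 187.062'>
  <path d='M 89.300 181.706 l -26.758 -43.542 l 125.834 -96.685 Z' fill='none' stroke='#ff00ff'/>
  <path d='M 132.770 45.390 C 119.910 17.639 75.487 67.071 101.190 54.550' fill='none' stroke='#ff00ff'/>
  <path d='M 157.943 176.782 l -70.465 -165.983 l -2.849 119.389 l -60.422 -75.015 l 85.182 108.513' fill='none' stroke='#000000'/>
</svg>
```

1 u = 1 mm; y_m = 187.062 − y.

[1] `<path>` closed polygon, #ff00ff→score S636 F1815: (89.300,5.356) → (62.542,48.898) → (188.376,145.583) → (89.300,5.356) (closed)

[2] `<path>` cubic bezier, #ff00ff→score S636 F1815: (132.770,141.672) → (118.796,150.187) → (102.519,142.803) → (93.472,132.563) → (101.190,132.512)

[3] `<path>` open polyline, #000000→cut S826 F1058: (157.943,10.280) → (87.478,176.263) → (84.629,56.874) → (24.207,131.889) → (109.389,23.376)

; LightBurn 1.4.05
; GRBL device profile, absolute coords
G21
G90
G0 X89.300 Y5.356
M3 S636
G1 X62.542 Y48.898 F1815
G1 X188.376 Y145.583
G1 X89.300 Y5.356
M5
G0 X132.770 Y141.672
M3 S636
G1 X118.796 Y150.187 F1815
G1 X102.519 Y142.803
G1 X93.472 Y132.563
G1 X101.190 Y132.512
M5
G0 X157.943 Y10.280
M3 S826
G1 X87.478 Y176.263 F1058
G1 X84.629 Y56.874
G1 X24.207 Y131.889
G1 X109.389 Y23.376
M5
G0 X0.000 Y0.000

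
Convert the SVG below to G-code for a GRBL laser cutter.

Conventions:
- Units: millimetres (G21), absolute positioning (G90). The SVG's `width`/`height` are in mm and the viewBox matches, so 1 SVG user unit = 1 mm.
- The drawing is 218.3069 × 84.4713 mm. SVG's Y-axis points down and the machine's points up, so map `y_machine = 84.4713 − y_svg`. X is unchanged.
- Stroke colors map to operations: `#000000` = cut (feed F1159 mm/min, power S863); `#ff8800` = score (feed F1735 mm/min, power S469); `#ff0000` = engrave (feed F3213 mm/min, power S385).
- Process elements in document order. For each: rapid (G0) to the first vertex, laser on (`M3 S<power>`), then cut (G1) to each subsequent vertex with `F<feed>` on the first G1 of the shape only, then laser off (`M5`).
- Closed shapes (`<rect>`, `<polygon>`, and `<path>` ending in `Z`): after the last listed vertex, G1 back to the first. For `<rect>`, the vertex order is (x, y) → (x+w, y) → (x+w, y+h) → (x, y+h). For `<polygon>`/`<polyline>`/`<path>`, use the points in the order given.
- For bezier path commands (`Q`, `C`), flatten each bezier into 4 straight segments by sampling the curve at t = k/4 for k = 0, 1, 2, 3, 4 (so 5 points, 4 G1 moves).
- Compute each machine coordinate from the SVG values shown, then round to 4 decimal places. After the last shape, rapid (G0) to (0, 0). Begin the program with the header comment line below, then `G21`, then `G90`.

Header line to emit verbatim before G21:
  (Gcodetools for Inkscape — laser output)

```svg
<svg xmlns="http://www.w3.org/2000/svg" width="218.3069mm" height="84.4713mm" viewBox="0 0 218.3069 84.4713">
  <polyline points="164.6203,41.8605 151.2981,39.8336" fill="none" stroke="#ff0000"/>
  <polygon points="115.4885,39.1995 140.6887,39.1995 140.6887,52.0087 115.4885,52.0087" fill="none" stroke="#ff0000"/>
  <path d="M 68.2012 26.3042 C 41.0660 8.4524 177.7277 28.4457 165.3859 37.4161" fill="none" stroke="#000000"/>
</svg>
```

viewBox `0 0 218.3069 84.4713` with mm width/height → 1 unit = 1 mm. Flip: y_m = 84.4713 − y_svg.

**Shape 1** — `<polyline>` line segment, stroke `#ff0000` → engrave (S385, F3213). Machine vertices: (164.6203,42.6108) → (151.2981,44.6377). Open path.

**Shape 2** — `<polygon>` rectangle, stroke `#ff0000` → engrave (S385, F3213). Machine vertices: (115.4885,45.2718) → (140.6887,45.2718) → (140.6887,32.4626) → (115.4885,32.4626) → (115.4885,45.2718). Closed: final G1 returns to the first vertex.

**Shape 3** — `<path>` cubic bezier, stroke `#000000` → cut (S863, F1159). Control points (SVG): P0=(68.2012,26.3042), P1=(41.0660,8.4524), P2=(177.7277,28.4457), P3=(165.3859,37.4161); sampled at t=k/4. Machine vertices: (68.2012,58.1671) → (73.6742,65.2236) → (111.2460,62.6695) → (151.5916,55.0862) → (165.3859,47.0552). Open path.

(Gcodetools for Inkscape — laser output)
G21
G90
G0 X164.6203 Y42.6108
M3 S385
G1 X151.2981 Y44.6377 F3213
M5
G0 X115.4885 Y45.2718
M3 S385
G1 X140.6887 Y45.2718 F3213
G1 X140.6887 Y32.4626
G1 X115.4885 Y32.4626
G1 X115.4885 Y45.2718
M5
G0 X68.2012 Y58.1671
M3 S863
G1 X73.6742 Y65.2236 F1159
G1 X111.2460 Y62.6695
G1 X151.5916 Y55.0862
G1 X165.3859 Y47.0552
M5
G0 X0.0000 Y0.0000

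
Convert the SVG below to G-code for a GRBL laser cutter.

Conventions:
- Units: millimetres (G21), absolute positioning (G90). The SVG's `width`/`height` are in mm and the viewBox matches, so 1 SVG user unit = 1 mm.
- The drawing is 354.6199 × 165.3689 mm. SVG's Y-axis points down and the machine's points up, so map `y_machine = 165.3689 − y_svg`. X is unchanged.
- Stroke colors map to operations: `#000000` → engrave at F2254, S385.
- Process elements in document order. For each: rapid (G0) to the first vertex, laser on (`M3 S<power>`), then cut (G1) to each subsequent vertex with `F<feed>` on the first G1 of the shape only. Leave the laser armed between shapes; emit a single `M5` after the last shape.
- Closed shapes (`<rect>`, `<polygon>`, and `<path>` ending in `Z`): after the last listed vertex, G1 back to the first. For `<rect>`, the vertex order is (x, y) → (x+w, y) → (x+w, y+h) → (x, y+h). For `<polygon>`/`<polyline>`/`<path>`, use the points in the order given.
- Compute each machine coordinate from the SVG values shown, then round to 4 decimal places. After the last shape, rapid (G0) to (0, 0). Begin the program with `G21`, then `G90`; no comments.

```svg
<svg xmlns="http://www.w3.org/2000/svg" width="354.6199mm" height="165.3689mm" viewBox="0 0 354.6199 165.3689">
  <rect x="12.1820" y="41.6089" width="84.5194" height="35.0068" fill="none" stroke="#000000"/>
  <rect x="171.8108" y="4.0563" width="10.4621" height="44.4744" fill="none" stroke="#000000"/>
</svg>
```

G21
G90
G0 X12.1820 Y123.7600
M3 S385
G1 X96.7014 Y123.7600 F2254
G1 X96.7014 Y88.7532
G1 X12.1820 Y88.7532
G1 X12.1820 Y123.7600
G0 X171.8108 Y161.3126
M3 S385
G1 X182.2729 Y161.3126 F2254
G1 X182.2729 Y116.8382
G1 X171.8108 Y116.8382
G1 X171.8108 Y161.3126
M5
G0 X0.0000 Y0.0000

viewBox `0 0 354.6199 165.3689` with mm width/height → 1 unit = 1 mm. Flip: y_m = 165.3689 − y_svg.

**Shape 1** — `<rect>` rectangle, stroke `#000000` → engrave (S385, F2254). Machine vertices: (12.1820,123.7600) → (96.7014,123.7600) → (96.7014,88.7532) → (12.1820,88.7532) → (12.1820,123.7600). Closed: final G1 returns to the first vertex.

**Shape 2** — `<rect>` rectangle, stroke `#000000` → engrave (S385, F2254). Machine vertices: (171.8108,161.3126) → (182.2729,161.3126) → (182.2729,116.8382) → (171.8108,116.8382) → (171.8108,161.3126). Closed: final G1 returns to the first vertex.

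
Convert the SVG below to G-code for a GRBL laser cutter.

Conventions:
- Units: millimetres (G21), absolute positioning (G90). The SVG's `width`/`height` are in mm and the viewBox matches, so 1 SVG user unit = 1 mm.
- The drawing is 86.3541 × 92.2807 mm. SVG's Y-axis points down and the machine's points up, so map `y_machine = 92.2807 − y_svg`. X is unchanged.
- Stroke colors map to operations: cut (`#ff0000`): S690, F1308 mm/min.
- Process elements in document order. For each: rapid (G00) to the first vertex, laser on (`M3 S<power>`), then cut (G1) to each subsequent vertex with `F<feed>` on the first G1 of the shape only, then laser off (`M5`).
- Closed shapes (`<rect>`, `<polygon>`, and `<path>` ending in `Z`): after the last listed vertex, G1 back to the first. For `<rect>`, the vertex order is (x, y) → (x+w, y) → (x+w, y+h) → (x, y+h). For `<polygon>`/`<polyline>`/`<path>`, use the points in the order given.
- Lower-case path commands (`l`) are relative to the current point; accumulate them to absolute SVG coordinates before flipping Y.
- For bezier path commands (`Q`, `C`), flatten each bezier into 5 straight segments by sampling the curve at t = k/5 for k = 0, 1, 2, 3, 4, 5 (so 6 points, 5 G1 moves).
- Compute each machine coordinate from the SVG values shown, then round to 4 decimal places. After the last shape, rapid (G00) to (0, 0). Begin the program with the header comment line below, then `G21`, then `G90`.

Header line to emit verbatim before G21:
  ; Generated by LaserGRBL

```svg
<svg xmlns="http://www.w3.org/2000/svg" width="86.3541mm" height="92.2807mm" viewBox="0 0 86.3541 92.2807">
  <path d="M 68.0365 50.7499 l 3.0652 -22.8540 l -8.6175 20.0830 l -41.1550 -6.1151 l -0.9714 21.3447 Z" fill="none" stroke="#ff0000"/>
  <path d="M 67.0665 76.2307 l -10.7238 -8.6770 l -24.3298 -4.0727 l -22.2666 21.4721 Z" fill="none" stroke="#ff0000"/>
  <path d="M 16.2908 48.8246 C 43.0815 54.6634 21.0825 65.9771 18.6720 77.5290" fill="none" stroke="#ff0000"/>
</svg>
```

viewBox `0 0 86.3541 92.2807` with mm width/height → 1 unit = 1 mm. Flip: y_m = 92.2807 − y_svg.

**Shape 1** — `<path>` closed polygon, stroke `#ff0000` → cut (S690, F1308). Machine vertices: (68.0365,41.5308) → (71.1017,64.3848) → (62.4842,44.3018) → (21.3292,50.4169) → (20.3578,29.0722) → (68.0365,41.5308). Closed: final G1 returns to the first vertex.

**Shape 2** — `<path>` closed polygon, stroke `#ff0000` → cut (S690, F1308). Machine vertices: (67.0665,16.0500) → (56.3427,24.7270) → (32.0129,28.7997) → (9.7463,7.3276) → (67.0665,16.0500). Closed: final G1 returns to the first vertex.

**Shape 3** — `<path>` cubic bezier, stroke `#ff0000` → cut (S690, F1308). Control points (SVG): P0=(16.2908,48.8246), P1=(43.0815,54.6634), P2=(21.0825,65.9771), P3=(18.6720,77.5290); sampled at t=k/5. Machine vertices: (16.2908,43.4561) → (27.0575,39.3377) → (29.3968,34.1567) → (26.5909,28.1645) → (21.9219,21.6124) → (18.6720,14.7517). Open path.

; Generated by LaserGRBL
G21
G90
G00 X68.0365 Y41.5308
M3 S690
G1 X71.1017 Y64.3848 F1308
G1 X62.4842 Y44.3018
G1 X21.3292 Y50.4169
G1 X20.3578 Y29.0722
G1 X68.0365 Y41.5308
M5
G00 X67.0665 Y16.0500
M3 S690
G1 X56.3427 Y24.7270 F1308
G1 X32.0129 Y28.7997
G1 X9.7463 Y7.3276
G1 X67.0665 Y16.0500
M5
G00 X16.2908 Y43.4561
M3 S690
G1 X27.0575 Y39.3377 F1308
G1 X29.3968 Y34.1567
G1 X26.5909 Y28.1645
G1 X21.9219 Y21.6124
G1 X18.6720 Y14.7517
M5
G00 X0.0000 Y0.0000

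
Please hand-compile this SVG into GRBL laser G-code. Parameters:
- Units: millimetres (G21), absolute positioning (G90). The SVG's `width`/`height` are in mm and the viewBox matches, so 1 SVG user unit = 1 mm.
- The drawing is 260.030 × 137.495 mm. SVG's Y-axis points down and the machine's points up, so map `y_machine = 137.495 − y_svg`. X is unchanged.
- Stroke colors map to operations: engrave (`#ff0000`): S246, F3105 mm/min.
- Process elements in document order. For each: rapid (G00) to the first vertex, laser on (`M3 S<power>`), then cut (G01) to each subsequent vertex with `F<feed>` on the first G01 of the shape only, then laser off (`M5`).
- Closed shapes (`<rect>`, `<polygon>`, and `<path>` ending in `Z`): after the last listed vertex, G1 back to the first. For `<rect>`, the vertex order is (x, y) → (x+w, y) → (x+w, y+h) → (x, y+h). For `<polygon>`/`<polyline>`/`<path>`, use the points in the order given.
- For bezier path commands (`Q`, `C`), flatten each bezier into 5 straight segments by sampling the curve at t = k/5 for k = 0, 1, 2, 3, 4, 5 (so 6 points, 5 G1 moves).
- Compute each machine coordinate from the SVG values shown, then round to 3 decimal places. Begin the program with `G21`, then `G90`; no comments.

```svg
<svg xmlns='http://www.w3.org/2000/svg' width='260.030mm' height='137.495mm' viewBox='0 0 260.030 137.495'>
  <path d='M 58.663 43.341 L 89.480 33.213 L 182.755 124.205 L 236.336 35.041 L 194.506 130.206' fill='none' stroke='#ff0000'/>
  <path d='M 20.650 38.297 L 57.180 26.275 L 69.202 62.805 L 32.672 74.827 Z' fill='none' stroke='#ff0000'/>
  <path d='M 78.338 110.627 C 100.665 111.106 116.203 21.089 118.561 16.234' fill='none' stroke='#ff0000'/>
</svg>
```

G21
G90
G00 X58.663 Y94.154
M3 S246
G01 X89.480 Y104.282 F3105
G01 X182.755 Y13.290
G01 X236.336 Y102.454
G01 X194.506 Y7.289
M5
G00 X20.650 Y99.198
M3 S246
G01 X57.180 Y111.220 F3105
G01 X69.202 Y74.690
G01 X32.672 Y62.668
G01 X20.650 Y99.198
M5
G00 X78.338 Y26.868
M3 S246
G01 X90.868 Y36.035 F3105
G01 X101.463 Y58.489
G01 X109.814 Y85.799
G01 X115.616 Y109.534
G01 X118.561 Y121.261
M5

1 u = 1 mm; y_m = 137.495 − y.

[1] `<path>` open polyline, #ff0000→engrave S246 F3105: (58.663,94.154) → (89.480,104.282) → (182.755,13.290) → (236.336,102.454) → (194.506,7.289)

[2] `<path>` regular polygon, #ff0000→engrave S246 F3105: (20.650,99.198) → (57.180,111.220) → (69.202,74.690) → (32.672,62.668) → (20.650,99.198) (closed)

[3] `<path>` cubic bezier, #ff0000→engrave S246 F3105: (78.338,26.868) → (90.868,36.035) → (101.463,58.489) → (109.814,85.799) → (115.616,109.534) → (118.561,121.261)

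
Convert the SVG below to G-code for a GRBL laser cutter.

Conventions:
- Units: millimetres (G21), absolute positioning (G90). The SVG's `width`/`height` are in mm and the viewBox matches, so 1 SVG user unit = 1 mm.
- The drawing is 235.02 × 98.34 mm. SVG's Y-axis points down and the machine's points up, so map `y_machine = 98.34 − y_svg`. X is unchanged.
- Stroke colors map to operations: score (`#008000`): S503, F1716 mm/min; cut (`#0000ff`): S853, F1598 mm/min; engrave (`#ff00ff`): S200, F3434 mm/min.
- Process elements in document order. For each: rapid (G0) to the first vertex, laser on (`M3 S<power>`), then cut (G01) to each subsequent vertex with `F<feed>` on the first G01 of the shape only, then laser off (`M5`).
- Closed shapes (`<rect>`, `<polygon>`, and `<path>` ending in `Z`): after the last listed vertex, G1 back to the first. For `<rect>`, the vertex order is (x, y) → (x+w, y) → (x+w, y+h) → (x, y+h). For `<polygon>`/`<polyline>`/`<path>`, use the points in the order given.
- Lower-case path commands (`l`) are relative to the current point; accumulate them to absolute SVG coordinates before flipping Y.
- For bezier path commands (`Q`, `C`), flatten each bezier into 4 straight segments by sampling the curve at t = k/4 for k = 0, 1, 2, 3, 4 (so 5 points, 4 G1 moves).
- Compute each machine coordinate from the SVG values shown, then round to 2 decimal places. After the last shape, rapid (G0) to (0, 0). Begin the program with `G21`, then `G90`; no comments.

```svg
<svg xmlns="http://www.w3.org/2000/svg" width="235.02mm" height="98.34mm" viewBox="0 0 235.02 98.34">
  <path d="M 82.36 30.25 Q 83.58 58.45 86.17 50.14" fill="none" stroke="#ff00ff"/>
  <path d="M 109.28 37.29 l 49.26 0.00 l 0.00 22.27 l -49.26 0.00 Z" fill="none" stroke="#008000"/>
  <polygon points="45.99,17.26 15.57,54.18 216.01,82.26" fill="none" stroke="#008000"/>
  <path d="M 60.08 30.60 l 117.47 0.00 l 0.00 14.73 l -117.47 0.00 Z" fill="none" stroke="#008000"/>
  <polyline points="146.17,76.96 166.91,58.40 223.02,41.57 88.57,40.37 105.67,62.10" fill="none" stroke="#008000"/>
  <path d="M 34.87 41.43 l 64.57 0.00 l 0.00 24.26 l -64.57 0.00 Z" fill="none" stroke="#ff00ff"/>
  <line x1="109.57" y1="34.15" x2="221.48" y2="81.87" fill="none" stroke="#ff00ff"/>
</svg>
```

G21
G90
G0 X82.36 Y68.09
M3 S200
G01 X83.06 Y56.27 F3434
G01 X83.92 Y49.02
G01 X84.96 Y46.33
G01 X86.17 Y48.20
M5
G0 X109.28 Y61.05
M3 S503
G01 X158.54 Y61.05 F1716
G01 X158.54 Y38.78
G01 X109.28 Y38.78
G01 X109.28 Y61.05
M5
G0 X45.99 Y81.08
M3 S503
G01 X15.57 Y44.16 F1716
G01 X216.01 Y16.08
G01 X45.99 Y81.08
M5
G0 X60.08 Y67.74
M3 S503
G01 X177.55 Y67.74 F1716
G01 X177.55 Y53.01
G01 X60.08 Y53.01
G01 X60.08 Y67.74
M5
G0 X146.17 Y21.38
M3 S503
G01 X166.91 Y39.94 F1716
G01 X223.02 Y56.77
G01 X88.57 Y57.97
G01 X105.67 Y36.24
M5
G0 X34.87 Y56.91
M3 S200
G01 X99.44 Y56.91 F3434
G01 X99.44 Y32.65
G01 X34.87 Y32.65
G01 X34.87 Y56.91
M5
G0 X109.57 Y64.19
M3 S200
G01 X221.48 Y16.47 F3434
M5
G0 X0.00 Y0.00

1 u = 1 mm; y_m = 98.34 − y.

[1] `<path>` quadratic bezier, #ff00ff→engrave S200 F3434: (82.36,68.09) → (83.06,56.27) → (83.92,49.02) → (84.96,46.33) → (86.17,48.20)

[2] `<path>` rectangle, #008000→score S503 F1716: (109.28,61.05) → (158.54,61.05) → (158.54,38.78) → (109.28,38.78) → (109.28,61.05) (closed)

[3] `<polygon>` closed polygon, #008000→score S503 F1716: (45.99,81.08) → (15.57,44.16) → (216.01,16.08) → (45.99,81.08) (closed)

[4] `<path>` rectangle, #008000→score S503 F1716: (60.08,67.74) → (177.55,67.74) → (177.55,53.01) → (60.08,53.01) → (60.08,67.74) (closed)

[5] `<polyline>` open polyline, #008000→score S503 F1716: (146.17,21.38) → (166.91,39.94) → (223.02,56.77) → (88.57,57.97) → (105.67,36.24)

[6] `<path>` rectangle, #ff00ff→engrave S200 F3434: (34.87,56.91) → (99.44,56.91) → (99.44,32.65) → (34.87,32.65) → (34.87,56.91) (closed)

[7] `<line>` line segment, #ff00ff→engrave S200 F3434: (109.57,64.19) → (221.48,16.47)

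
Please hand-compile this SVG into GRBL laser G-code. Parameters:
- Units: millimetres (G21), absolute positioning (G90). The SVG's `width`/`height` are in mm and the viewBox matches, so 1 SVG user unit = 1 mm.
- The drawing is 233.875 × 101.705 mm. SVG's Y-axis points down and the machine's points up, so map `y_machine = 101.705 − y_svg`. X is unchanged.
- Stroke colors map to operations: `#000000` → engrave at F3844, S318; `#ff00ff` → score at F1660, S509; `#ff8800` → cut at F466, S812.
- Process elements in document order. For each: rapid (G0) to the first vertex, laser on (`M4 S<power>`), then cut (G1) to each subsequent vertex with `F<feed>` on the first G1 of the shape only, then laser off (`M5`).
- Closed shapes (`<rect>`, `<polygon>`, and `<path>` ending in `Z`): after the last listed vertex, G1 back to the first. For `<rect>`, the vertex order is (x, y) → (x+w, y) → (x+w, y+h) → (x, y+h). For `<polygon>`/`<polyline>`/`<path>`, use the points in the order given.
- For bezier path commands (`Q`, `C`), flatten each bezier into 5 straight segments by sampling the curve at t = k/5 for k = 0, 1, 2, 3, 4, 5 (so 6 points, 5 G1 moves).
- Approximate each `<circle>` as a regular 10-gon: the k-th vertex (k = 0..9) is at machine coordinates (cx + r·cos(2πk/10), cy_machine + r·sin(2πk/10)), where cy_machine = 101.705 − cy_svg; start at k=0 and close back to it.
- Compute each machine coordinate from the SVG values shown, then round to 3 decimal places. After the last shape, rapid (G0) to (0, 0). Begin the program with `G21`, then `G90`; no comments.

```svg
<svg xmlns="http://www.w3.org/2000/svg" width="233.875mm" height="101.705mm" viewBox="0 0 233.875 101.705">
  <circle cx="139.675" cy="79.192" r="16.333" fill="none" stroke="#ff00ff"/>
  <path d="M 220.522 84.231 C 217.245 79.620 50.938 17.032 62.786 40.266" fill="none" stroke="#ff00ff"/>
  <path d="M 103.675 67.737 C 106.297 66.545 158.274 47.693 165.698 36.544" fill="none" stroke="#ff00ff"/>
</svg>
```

1 u = 1 mm; y_m = 101.705 − y.

[1] `<circle>` circle, #ff00ff→score S509 F1660: (156.008,22.513) → (152.889,32.113) → (144.722,38.047) → (134.628,38.047) → (126.461,32.113) → (123.342,22.513) → (126.461,12.913) → (134.628,6.979) → (144.722,6.979) → (152.889,12.913) → (156.008,22.513) (closed)

[2] `<path>` cubic bezier, #ff00ff→score S509 F1660: (220.522,17.474) → (201.722,26.047) → (160.171,41.633) → (112.247,57.328) → (74.326,66.231) → (62.786,61.439)

[3] `<path>` cubic bezier, #ff00ff→score S509 F1660: (103.675,33.968) → (110.420,36.599) → (124.502,42.252) → (141.414,49.708) → (156.649,57.750) → (165.698,65.161)

G21
G90
G0 X156.008 Y22.513
M4 S509
G1 X152.889 Y32.113 F1660
G1 X144.722 Y38.047
G1 X134.628 Y38.047
G1 X126.461 Y32.113
G1 X123.342 Y22.513
G1 X126.461 Y12.913
G1 X134.628 Y6.979
G1 X144.722 Y6.979
G1 X152.889 Y12.913
G1 X156.008 Y22.513
M5
G0 X220.522 Y17.474
M4 S509
G1 X201.722 Y26.047 F1660
G1 X160.171 Y41.633
G1 X112.247 Y57.328
G1 X74.326 Y66.231
G1 X62.786 Y61.439
M5
G0 X103.675 Y33.968
M4 S509
G1 X110.420 Y36.599 F1660
G1 X124.502 Y42.252
G1 X141.414 Y49.708
G1 X156.649 Y57.750
G1 X165.698 Y65.161
M5
G0 X0.000 Y0.000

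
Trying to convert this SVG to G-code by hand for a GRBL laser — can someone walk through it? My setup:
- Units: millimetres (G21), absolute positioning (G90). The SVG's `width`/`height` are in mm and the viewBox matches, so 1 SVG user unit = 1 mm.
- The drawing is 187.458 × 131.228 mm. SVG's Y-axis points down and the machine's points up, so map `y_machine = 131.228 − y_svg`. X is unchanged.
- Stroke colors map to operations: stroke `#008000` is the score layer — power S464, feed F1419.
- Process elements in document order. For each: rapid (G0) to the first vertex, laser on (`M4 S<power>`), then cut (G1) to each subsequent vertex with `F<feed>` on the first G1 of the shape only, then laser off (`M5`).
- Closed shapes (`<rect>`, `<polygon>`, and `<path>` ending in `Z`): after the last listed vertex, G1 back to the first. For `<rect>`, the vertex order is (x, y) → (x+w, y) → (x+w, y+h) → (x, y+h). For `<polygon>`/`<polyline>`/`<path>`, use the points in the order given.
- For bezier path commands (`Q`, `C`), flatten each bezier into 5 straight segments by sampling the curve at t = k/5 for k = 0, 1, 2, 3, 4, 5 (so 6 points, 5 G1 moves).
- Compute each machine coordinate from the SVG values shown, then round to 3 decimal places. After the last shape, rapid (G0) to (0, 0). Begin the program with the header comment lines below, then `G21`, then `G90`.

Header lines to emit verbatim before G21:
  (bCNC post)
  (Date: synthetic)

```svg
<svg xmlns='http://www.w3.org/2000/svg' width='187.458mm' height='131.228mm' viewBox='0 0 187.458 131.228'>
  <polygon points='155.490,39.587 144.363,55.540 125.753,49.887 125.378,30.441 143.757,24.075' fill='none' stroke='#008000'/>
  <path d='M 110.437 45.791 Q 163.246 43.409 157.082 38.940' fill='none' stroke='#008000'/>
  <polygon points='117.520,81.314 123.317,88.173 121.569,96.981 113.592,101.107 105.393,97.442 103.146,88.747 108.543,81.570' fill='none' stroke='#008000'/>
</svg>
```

1 u = 1 mm; y_m = 131.228 − y.

[1] `<polygon>` regular polygon, #008000→score S464 F1419: (155.490,91.641) → (144.363,75.688) → (125.753,81.341) → (125.378,100.787) → (143.757,107.153) → (155.490,91.641) (closed)

[2] `<path>` quadratic bezier, #008000→score S464 F1419: (110.437,85.437) → (129.202,86.473) → (143.249,87.677) → (152.578,89.047) → (157.189,90.584) → (157.082,92.288)

[3] `<polygon>` regular polygon, #008000→score S464 F1419: (117.520,49.914) → (123.317,43.055) → (121.569,34.247) → (113.592,30.121) → (105.393,33.786) → (103.146,42.481) → (108.543,49.658) → (117.520,49.914) (closed)

(bCNC post)
(Date: synthetic)
G21
G90
G0 X155.490 Y91.641
M4 S464
G1 X144.363 Y75.688 F1419
G1 X125.753 Y81.341
G1 X125.378 Y100.787
G1 X143.757 Y107.153
G1 X155.490 Y91.641
M5
G0 X110.437 Y85.437
M4 S464
G1 X129.202 Y86.473 F1419
G1 X143.249 Y87.677
G1 X152.578 Y89.047
G1 X157.189 Y90.584
G1 X157.082 Y92.288
M5
G0 X117.520 Y49.914
M4 S464
G1 X123.317 Y43.055 F1419
G1 X121.569 Y34.247
G1 X113.592 Y30.121
G1 X105.393 Y33.786
G1 X103.146 Y42.481
G1 X108.543 Y49.658
G1 X117.520 Y49.914
M5
G0 X0.000 Y0.000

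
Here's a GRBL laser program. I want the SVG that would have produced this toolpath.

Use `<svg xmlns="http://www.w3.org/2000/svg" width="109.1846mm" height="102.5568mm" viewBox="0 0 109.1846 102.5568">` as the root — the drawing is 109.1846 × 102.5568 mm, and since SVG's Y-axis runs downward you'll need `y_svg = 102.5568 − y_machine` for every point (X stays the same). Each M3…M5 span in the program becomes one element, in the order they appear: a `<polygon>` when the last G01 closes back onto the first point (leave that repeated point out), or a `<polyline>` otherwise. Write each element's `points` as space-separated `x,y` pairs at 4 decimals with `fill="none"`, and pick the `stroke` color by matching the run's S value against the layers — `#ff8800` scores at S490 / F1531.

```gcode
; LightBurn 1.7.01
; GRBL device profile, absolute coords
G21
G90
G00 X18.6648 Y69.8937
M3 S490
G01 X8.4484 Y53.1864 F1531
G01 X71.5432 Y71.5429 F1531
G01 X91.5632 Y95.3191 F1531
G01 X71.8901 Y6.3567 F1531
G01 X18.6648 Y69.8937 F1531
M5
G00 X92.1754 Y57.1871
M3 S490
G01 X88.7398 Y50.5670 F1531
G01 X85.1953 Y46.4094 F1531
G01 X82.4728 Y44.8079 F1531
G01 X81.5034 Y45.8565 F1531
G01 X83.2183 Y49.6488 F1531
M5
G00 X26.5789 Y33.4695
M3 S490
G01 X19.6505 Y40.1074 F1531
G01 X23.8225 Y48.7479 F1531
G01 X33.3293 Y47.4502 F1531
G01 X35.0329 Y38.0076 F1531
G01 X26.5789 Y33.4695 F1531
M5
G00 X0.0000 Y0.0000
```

<svg xmlns="http://www.w3.org/2000/svg" width="109.1846mm" height="102.5568mm" viewBox="0 0 109.1846 102.5568">
  <polygon points="18.6648,32.6631 8.4484,49.3704 71.5432,31.0139 91.5632,7.2377 71.8901,96.2001" fill="none" stroke="#ff8800"/>
  <polyline points="92.1754,45.3697 88.7398,51.9898 85.1953,56.1474 82.4728,57.7489 81.5034,56.7003 83.2183,52.9080" fill="none" stroke="#ff8800"/>
  <polygon points="26.5789,69.0873 19.6505,62.4494 23.8225,53.8089 33.3293,55.1066 35.0329,64.5492" fill="none" stroke="#ff8800"/>
</svg>

Each laser-on run becomes one SVG element. Flip Y back into SVG space with y_svg = 102.5568 − y_machine. Every run uses S490, so all elements get stroke `#ff8800` (score).

Run 1: The run returns to its start, so emit a `<polygon>` with points (Y-flipped): 18.6648,32.6631 8.4484,49.3704 71.5432,31.0139 91.5632,7.2377 71.8901,96.2001.

Run 2: The run is open, so emit a `<polyline>` with points (Y-flipped): 92.1754,45.3697 88.7398,51.9898 85.1953,56.1474 82.4728,57.7489 81.5034,56.7003 83.2183,52.9080.

Run 3: The run returns to its start, so emit a `<polygon>` with points (Y-flipped): 26.5789,69.0873 19.6505,62.4494 23.8225,53.8089 33.3293,55.1066 35.0329,64.5492.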